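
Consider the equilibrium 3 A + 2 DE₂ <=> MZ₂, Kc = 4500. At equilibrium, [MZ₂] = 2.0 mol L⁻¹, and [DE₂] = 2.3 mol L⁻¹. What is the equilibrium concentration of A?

At equilibrium, Kc = [MZ₂] / ([A]³·[DE₂]²) = 4500.
(2.0) / (([A])³·(2.3)²) = 4500
[A]³ = 8.40e-5 ⇒ [A] = 0.044 mol L⁻¹

[A] = 0.044 mol L⁻¹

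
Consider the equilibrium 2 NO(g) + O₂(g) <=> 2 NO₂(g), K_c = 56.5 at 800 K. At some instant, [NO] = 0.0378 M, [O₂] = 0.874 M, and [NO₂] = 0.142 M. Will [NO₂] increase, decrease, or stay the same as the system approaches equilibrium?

Q_c = [NO₂]² / ([NO]²·[O₂]) = (0.142)² / ((0.0378)²·(0.874)) = 16.1
Q_c = 16.1 < K_c = 56.5: net forward reaction.
NO₂ is a product, so it increases.

increase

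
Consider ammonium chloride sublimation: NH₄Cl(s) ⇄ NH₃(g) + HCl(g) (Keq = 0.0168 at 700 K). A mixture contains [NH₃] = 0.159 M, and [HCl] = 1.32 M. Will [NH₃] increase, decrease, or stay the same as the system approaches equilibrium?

decrease

(NH₄Cl is a pure solid — omitted from Q.)
Q = [NH₃]·[HCl] = (0.159)·(1.32) = 0.210
Q = 0.210 > Keq = 0.0168: net reverse reaction.
NH₃ is a product, so it decreases.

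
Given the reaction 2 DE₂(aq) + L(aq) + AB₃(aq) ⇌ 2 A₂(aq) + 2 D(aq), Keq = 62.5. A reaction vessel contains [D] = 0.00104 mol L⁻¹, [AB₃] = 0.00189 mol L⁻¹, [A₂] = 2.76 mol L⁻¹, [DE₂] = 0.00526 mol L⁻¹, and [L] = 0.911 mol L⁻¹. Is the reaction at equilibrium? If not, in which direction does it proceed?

to the left

Q = [A₂]²·[D]² / ([DE₂]²·[L]·[AB₃]) = (2.76)²·(0.00104)² / ((0.00526)²·(0.911)·(0.00189)) = 173
Q = 173 > Keq = 62.5, so the reverse reaction proceeds.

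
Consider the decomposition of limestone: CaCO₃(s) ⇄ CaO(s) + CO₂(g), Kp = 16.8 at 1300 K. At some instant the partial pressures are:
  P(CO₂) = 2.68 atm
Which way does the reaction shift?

(CaCO₃, CaO are pure solids — omitted from Qp.)
Qp = P(CO₂) = 2.68
Qp = 2.68 < Kp = 16.8, so the forward reaction proceeds.

to the right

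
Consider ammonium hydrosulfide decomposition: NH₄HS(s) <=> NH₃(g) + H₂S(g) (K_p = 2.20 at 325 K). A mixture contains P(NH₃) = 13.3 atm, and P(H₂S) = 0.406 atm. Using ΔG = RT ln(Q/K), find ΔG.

(NH₄HS is a pure solid — omitted from Q_p.)
Q_p = P(NH₃)·P(H₂S) = (13.3)·(0.406) = 5.40
ΔG = RT ln(Q_p/K_p) = (8.314 J mol⁻¹ K⁻¹)(325 K) × ln(5.40/2.20)
   = (2.702 kJ/mol)(0.8979) = 2.43 kJ/mol
ΔG > 0, so the forward reaction is non-spontaneous (proceeds in reverse).

ΔG = 2.43 kJ/mol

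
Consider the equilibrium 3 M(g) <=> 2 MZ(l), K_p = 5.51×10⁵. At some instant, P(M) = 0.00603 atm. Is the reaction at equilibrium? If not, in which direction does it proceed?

(MZ is a pure liquid — omitted from Q_p.)
Q_p = 1 / P(M)³ = 1 / (0.00603)³ = 4.56×10⁶
Q_p = 4.56×10⁶ > K_p = 5.51×10⁵, so the reverse reaction proceeds.

to the left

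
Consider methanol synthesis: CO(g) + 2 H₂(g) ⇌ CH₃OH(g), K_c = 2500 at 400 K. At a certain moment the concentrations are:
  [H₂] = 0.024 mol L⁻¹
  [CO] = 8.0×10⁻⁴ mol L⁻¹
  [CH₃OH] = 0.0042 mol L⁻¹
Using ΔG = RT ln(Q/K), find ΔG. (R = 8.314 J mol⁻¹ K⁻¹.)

ΔG = 4.30 kJ/mol

Q_c = [CH₃OH] / ([CO]·[H₂]²) = (0.0042) / ((8.0×10⁻⁴)·(0.024)²) = 9110
ΔG = RT ln(Q_c/K_c) = (8.314 J mol⁻¹ K⁻¹)(400 K) × ln(9110/2500)
   = (3.326 kJ/mol)(1.293) = 4.30 kJ/mol
ΔG > 0, so the forward reaction is non-spontaneous (proceeds in reverse).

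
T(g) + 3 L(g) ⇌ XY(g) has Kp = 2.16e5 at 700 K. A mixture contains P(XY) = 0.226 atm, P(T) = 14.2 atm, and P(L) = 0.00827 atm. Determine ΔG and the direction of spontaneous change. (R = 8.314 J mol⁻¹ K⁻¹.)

Qp = P(XY) / (P(T)·P(L)³) = (0.226) / ((14.2)·(0.00827)³) = 28100
ΔG = RT ln(Qp/Kp) = (8.314 J mol⁻¹ K⁻¹)(700 K) × ln(28100/2.16e5)
   = (5.820 kJ/mol)(-2.040) = -11.9 kJ/mol
ΔG < 0, so the forward reaction is spontaneous (proceeds forward).

ΔG = -11.9 kJ/mol; the forward reaction is spontaneous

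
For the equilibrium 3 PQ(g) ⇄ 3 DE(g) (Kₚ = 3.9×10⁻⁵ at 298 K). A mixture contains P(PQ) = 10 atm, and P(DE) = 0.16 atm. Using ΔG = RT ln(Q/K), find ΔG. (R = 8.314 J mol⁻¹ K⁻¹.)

Qₚ = P(DE)³ / P(PQ)³ = (0.16)³ / (10)³ = 4.10×10⁻⁶
ΔG = RT ln(Qₚ/Kₚ) = (8.314 J mol⁻¹ K⁻¹)(298 K) × ln(4.10×10⁻⁶/3.9×10⁻⁵)
   = (2.478 kJ/mol)(-2.253) = -5.58 kJ/mol
ΔG < 0, so the forward reaction is spontaneous (proceeds forward).

ΔG = -5.58 kJ/mol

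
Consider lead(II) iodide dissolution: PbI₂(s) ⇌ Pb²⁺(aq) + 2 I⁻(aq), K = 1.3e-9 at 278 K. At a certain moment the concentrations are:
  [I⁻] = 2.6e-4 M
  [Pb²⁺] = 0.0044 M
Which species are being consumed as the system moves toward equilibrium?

PbI₂ (reactants)

(PbI₂ is a pure solid — omitted from Q.)
Q = [Pb²⁺]·[I⁻]² = (0.0044)·(2.6e-4)² = 3.0e-10
Q = 3.0e-10 < K = 1.3e-9: net forward reaction.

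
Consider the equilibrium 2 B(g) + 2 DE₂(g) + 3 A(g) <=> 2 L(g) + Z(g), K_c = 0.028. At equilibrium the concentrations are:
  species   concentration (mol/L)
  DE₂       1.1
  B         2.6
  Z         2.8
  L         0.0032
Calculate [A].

At equilibrium, K_c = [L]²·[Z] / ([B]²·[DE₂]²·[A]³) = 0.028.
(0.0032)²·(2.8) / ((2.6)²·(1.1)²·([A])³) = 0.028
[A]³ = 1.25×10⁻⁴ ⇒ [A] = 0.050 mol/L

[A] = 0.050 mol/L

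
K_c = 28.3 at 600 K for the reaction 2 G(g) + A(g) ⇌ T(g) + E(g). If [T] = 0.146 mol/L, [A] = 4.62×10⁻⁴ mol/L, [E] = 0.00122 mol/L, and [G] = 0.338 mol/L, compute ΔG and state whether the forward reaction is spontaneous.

ΔG = -10.6 kJ/mol; the forward reaction is spontaneous

Q_c = [T]·[E] / ([G]²·[A]) = (0.146)·(0.00122) / ((0.338)²·(4.62×10⁻⁴)) = 3.37
ΔG = RT ln(Q_c/K_c) = (8.314 J mol⁻¹ K⁻¹)(600 K) × ln(3.37/28.3)
   = (4.988 kJ/mol)(-2.128) = -10.6 kJ/mol
ΔG < 0, so the forward reaction is spontaneous (proceeds forward).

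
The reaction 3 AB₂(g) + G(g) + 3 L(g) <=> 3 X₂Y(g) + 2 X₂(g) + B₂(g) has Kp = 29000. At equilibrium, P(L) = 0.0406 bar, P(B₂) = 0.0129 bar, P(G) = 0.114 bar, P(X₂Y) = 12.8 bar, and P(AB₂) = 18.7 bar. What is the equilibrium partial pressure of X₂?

At equilibrium, Kp = P(X₂Y)³·P(X₂)²·P(B₂) / (P(AB₂)³·P(G)·P(L)³) = 29000.
(12.8)³·(P(X₂))²·(0.0129) / ((18.7)³·(0.114)·(0.0406)³) = 29000
P(X₂)² = 53.5 ⇒ P(X₂) = 7.31 bar

P(X₂) = 7.31 bar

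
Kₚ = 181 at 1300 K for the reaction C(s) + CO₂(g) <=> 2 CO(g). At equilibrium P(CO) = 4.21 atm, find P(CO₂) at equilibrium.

(C is a pure solid — omitted from Kₚ.)
At equilibrium, Kₚ = P(CO)² / P(CO₂) = 181.
(4.21)² / (P(CO₂)) = 181
P(CO₂) = 0.0979 atm

P(CO₂) = 0.0979 atm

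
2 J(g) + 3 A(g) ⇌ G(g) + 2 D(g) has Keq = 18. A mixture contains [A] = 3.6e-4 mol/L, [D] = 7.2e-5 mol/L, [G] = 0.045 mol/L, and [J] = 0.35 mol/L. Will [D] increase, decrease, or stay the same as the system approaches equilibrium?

Q = [G]·[D]² / ([J]²·[A]³) = (0.045)·(7.2e-5)² / ((0.35)²·(3.6e-4)³) = 41
Q = 41 > Keq = 18: net reverse reaction.
D is a product, so it decreases.

decrease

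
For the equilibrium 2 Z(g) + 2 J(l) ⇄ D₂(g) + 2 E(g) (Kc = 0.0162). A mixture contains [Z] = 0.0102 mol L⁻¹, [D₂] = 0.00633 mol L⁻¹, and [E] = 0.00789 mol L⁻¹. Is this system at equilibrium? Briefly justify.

no; Q < K, reaction proceeds forward

(J is a pure liquid — omitted from Qc.)
Qc = [D₂]·[E]² / [Z]² = (0.00633)·(0.00789)² / (0.0102)² = 0.00379
Qc = 0.00379 < Kc = 0.0162: net forward reaction.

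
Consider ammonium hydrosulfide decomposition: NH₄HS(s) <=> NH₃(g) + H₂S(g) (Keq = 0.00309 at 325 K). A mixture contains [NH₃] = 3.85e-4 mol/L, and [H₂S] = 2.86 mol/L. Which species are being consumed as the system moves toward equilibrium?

(NH₄HS is a pure solid — omitted from Q.)
Q = [NH₃]·[H₂S] = (3.85e-4)·(2.86) = 0.00110
Q = 0.00110 < Keq = 0.00309: net forward reaction.

NH₄HS (reactants)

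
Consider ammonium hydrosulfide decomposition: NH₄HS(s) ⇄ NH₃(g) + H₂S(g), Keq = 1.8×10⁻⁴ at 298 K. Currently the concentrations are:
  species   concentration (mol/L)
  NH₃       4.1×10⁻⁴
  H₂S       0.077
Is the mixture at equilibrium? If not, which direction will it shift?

no; Q < K, reaction proceeds forward

(NH₄HS is a pure solid — omitted from Q.)
Q = [NH₃]·[H₂S] = (4.1×10⁻⁴)·(0.077) = 3.2×10⁻⁵
Q = 3.2×10⁻⁵ < Keq = 1.8×10⁻⁴: net forward reaction.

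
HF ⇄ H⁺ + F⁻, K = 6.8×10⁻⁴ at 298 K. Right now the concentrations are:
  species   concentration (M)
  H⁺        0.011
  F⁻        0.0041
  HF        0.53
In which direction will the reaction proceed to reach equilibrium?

Q = [H⁺]·[F⁻] / [HF] = (0.011)·(0.0041) / (0.53) = 8.5×10⁻⁵
Q = 8.5×10⁻⁵ < K = 6.8×10⁻⁴, so the forward reaction proceeds.

to the right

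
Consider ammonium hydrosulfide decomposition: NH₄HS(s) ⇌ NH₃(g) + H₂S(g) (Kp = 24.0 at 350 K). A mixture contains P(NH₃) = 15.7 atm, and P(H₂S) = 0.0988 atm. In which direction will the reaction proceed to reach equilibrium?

forward (toward products)

(NH₄HS is a pure solid — omitted from Qp.)
Qp = P(NH₃)·P(H₂S) = (15.7)·(0.0988) = 1.55
Qp = 1.55 < Kp = 24.0, so the forward reaction proceeds.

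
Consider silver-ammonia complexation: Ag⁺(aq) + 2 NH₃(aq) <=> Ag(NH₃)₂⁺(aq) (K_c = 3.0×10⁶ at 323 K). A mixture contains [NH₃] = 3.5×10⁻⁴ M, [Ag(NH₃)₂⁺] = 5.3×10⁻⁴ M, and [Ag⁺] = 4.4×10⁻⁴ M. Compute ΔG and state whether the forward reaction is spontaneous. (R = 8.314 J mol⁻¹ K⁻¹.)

Q_c = [Ag(NH₃)₂⁺] / ([Ag⁺]·[NH₃]²) = (5.3×10⁻⁴) / ((4.4×10⁻⁴)·(3.5×10⁻⁴)²) = 9.83×10⁶
ΔG = RT ln(Q_c/K_c) = (8.314 J mol⁻¹ K⁻¹)(323 K) × ln(9.83×10⁶/3.0×10⁶)
   = (2.685 kJ/mol)(1.187) = 3.19 kJ/mol
ΔG > 0, so the forward reaction is non-spontaneous (proceeds in reverse).

ΔG = 3.19 kJ/mol; the forward reaction is non-spontaneous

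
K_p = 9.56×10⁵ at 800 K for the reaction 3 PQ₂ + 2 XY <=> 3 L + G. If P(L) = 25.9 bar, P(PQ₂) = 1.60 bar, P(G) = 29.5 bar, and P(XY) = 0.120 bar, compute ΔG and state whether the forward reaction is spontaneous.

ΔG = 14.7 kJ/mol; the forward reaction is non-spontaneous

Q_p = P(L)³·P(G) / (P(PQ₂)³·P(XY)²) = (25.9)³·(29.5) / ((1.60)³·(0.120)²) = 8.69×10⁶
ΔG = RT ln(Q_p/K_p) = (8.314 J mol⁻¹ K⁻¹)(800 K) × ln(8.69×10⁶/9.56×10⁵)
   = (6.651 kJ/mol)(2.207) = 14.7 kJ/mol
ΔG > 0, so the forward reaction is non-spontaneous (proceeds in reverse).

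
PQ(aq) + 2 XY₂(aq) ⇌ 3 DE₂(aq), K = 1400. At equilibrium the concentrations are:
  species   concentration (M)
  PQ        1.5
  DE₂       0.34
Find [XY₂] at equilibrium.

[XY₂] = 0.0043 M

At equilibrium, K = [DE₂]³ / ([PQ]·[XY₂]²) = 1400.
(0.34)³ / ((1.5)·([XY₂])²) = 1400
[XY₂]² = 1.87×10⁻⁵ ⇒ [XY₂] = 0.0043 M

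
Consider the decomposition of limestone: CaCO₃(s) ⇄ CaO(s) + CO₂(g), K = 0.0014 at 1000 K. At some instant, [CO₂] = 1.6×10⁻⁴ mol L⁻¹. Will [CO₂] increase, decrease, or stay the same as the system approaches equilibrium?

increase

(CaCO₃, CaO are pure solids — omitted from Q.)
Q = [CO₂] = 1.6×10⁻⁴
Q = 1.6×10⁻⁴ < K = 0.0014: net forward reaction.
CO₂ is a product, so it increases.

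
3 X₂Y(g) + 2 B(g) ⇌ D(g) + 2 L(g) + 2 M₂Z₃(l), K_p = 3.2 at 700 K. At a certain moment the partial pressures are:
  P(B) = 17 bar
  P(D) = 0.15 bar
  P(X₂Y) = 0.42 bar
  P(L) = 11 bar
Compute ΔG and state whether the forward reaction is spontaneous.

ΔG = -7.73 kJ/mol; the forward reaction is spontaneous

(M₂Z₃ is a pure liquid — omitted from Q_p.)
Q_p = P(D)·P(L)² / (P(X₂Y)³·P(B)²) = (0.15)·(11)² / ((0.42)³·(17)²) = 0.848
ΔG = RT ln(Q_p/K_p) = (8.314 J mol⁻¹ K⁻¹)(700 K) × ln(0.848/3.2)
   = (5.820 kJ/mol)(-1.328) = -7.73 kJ/mol
ΔG < 0, so the forward reaction is spontaneous (proceeds forward).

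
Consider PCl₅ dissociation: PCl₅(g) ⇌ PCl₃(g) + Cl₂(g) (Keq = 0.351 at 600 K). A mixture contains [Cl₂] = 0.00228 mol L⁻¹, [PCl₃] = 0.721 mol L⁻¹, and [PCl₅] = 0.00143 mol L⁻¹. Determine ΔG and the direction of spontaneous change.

Q = [PCl₃]·[Cl₂] / [PCl₅] = (0.721)·(0.00228) / (0.00143) = 1.15
ΔG = RT ln(Q/Keq) = (8.314 J mol⁻¹ K⁻¹)(600 K) × ln(1.15/0.351)
   = (4.988 kJ/mol)(1.187) = 5.92 kJ/mol
ΔG > 0, so the forward reaction is non-spontaneous (proceeds in reverse).

ΔG = 5.92 kJ/mol; the forward reaction is non-spontaneous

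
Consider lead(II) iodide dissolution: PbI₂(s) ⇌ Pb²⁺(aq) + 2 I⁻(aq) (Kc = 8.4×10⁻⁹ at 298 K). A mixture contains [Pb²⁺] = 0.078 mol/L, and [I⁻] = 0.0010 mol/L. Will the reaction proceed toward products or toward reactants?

(PbI₂ is a pure solid — omitted from Qc.)
Qc = [Pb²⁺]·[I⁻]² = (0.078)·(0.0010)² = 7.8×10⁻⁸
Qc = 7.8×10⁻⁸ > Kc = 8.4×10⁻⁹, so the reverse reaction proceeds.

in the reverse direction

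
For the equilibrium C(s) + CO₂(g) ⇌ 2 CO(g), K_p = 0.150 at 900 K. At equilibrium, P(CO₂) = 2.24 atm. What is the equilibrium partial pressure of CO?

P(CO) = 0.580 atm

(C is a pure solid — omitted from K_p.)
At equilibrium, K_p = P(CO)² / P(CO₂) = 0.150.
(P(CO))² / (2.24) = 0.150
P(CO)² = 0.336 ⇒ P(CO) = 0.580 atm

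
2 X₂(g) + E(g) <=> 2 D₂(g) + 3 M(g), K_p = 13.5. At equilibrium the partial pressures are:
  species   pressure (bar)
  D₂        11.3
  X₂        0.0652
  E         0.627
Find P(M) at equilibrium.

At equilibrium, K_p = P(D₂)²·P(M)³ / (P(X₂)²·P(E)) = 13.5.
(11.3)²·(P(M))³ / ((0.0652)²·(0.627)) = 13.5
P(M)³ = 2.82×10⁻⁴ ⇒ P(M) = 0.0656 bar

P(M) = 0.0656 bar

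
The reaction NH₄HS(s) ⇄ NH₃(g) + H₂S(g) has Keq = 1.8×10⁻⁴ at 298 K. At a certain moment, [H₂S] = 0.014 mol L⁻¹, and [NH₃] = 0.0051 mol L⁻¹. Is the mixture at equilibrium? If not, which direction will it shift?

no; Q < K, reaction proceeds forward

(NH₄HS is a pure solid — omitted from Q.)
Q = [NH₃]·[H₂S] = (0.0051)·(0.014) = 7.1×10⁻⁵
Q = 7.1×10⁻⁵ < Keq = 1.8×10⁻⁴: net forward reaction.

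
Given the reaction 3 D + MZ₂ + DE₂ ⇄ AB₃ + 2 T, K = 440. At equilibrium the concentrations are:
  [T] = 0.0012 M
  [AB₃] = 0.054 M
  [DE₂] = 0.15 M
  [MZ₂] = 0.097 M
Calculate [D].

[D] = 0.0023 M

At equilibrium, K = [AB₃]·[T]² / ([D]³·[MZ₂]·[DE₂]) = 440.
(0.054)·(0.0012)² / (([D])³·(0.097)·(0.15)) = 440
[D]³ = 1.21×10⁻⁸ ⇒ [D] = 0.0023 M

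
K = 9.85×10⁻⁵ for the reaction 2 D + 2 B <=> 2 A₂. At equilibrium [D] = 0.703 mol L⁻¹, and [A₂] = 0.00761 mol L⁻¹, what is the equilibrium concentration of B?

At equilibrium, K = [A₂]² / ([D]²·[B]²) = 9.85×10⁻⁵.
(0.00761)² / ((0.703)²·([B])²) = 9.85×10⁻⁵
[B]² = 1.19 ⇒ [B] = 1.09 mol L⁻¹

[B] = 1.09 mol L⁻¹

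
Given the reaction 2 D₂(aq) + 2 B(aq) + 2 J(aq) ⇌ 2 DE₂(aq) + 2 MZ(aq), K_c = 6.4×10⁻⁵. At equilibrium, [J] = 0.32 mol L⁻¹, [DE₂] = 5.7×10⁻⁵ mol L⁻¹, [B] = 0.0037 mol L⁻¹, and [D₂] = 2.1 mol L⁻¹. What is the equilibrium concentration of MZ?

At equilibrium, K_c = [DE₂]²·[MZ]² / ([D₂]²·[B]²·[J]²) = 6.4×10⁻⁵.
(5.7×10⁻⁵)²·([MZ])² / ((2.1)²·(0.0037)²·(0.32)²) = 6.4×10⁻⁵
[MZ]² = 0.122 ⇒ [MZ] = 0.35 mol L⁻¹

[MZ] = 0.35 mol L⁻¹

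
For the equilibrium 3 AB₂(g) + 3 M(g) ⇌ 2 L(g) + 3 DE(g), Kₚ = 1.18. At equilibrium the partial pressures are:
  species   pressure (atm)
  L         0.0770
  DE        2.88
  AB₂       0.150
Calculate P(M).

At equilibrium, Kₚ = P(L)²·P(DE)³ / (P(AB₂)³·P(M)³) = 1.18.
(0.0770)²·(2.88)³ / ((0.150)³·(P(M))³) = 1.18
P(M)³ = 35.6 ⇒ P(M) = 3.29 atm

P(M) = 3.29 atm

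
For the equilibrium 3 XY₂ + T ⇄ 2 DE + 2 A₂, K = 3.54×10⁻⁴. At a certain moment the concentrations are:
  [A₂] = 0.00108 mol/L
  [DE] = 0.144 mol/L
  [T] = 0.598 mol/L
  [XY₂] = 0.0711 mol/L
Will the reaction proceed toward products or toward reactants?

forward (toward products)

Q = [DE]²·[A₂]² / ([XY₂]³·[T]) = (0.144)²·(0.00108)² / ((0.0711)³·(0.598)) = 1.13×10⁻⁴
Q = 1.13×10⁻⁴ < K = 3.54×10⁻⁴, so the forward reaction proceeds.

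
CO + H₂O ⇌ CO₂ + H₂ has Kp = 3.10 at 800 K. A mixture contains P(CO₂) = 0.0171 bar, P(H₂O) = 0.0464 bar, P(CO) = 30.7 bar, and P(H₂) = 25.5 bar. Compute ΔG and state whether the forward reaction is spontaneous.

Qp = P(CO₂)·P(H₂) / (P(CO)·P(H₂O)) = (0.0171)·(25.5) / ((30.7)·(0.0464)) = 0.306
ΔG = RT ln(Qp/Kp) = (8.314 J mol⁻¹ K⁻¹)(800 K) × ln(0.306/3.10)
   = (6.651 kJ/mol)(-2.316) = -15.4 kJ/mol
ΔG < 0, so the forward reaction is spontaneous (proceeds forward).

ΔG = -15.4 kJ/mol; the forward reaction is spontaneous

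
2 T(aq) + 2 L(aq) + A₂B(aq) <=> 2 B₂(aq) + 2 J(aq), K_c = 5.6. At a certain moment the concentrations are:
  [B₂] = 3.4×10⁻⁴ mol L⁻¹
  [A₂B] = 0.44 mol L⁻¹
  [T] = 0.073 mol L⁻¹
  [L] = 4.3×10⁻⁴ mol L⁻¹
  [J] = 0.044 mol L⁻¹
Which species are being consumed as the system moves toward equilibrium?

T, L, A₂B (reactants)

Q_c = [B₂]²·[J]² / ([T]²·[L]²·[A₂B]) = (3.4×10⁻⁴)²·(0.044)² / ((0.073)²·(4.3×10⁻⁴)²·(0.44)) = 0.52
Q_c = 0.52 < K_c = 5.6: net forward reaction.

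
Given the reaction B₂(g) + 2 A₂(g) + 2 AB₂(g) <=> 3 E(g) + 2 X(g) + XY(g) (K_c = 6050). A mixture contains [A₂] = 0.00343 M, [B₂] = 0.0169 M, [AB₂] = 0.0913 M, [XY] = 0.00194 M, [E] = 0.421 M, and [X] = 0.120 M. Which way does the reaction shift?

toward products

Q_c = [E]³·[X]²·[XY] / ([B₂]·[A₂]²·[AB₂]²) = (0.421)³·(0.120)²·(0.00194) / ((0.0169)·(0.00343)²·(0.0913)²) = 1260
Q_c = 1260 < K_c = 6050, so the forward reaction proceeds.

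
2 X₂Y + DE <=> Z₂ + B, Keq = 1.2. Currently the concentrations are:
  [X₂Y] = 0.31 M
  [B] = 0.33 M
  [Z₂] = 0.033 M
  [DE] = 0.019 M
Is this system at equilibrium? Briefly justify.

no; Q > K, reaction proceeds in reverse

Q = [Z₂]·[B] / ([X₂Y]²·[DE]) = (0.033)·(0.33) / ((0.31)²·(0.019)) = 6.0
Q = 6.0 > Keq = 1.2: net reverse reaction.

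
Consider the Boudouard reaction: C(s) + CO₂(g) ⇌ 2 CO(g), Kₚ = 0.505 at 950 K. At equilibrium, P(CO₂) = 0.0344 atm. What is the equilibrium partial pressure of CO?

(C is a pure solid — omitted from Kₚ.)
At equilibrium, Kₚ = P(CO)² / P(CO₂) = 0.505.
(P(CO))² / (0.0344) = 0.505
P(CO)² = 0.0174 ⇒ P(CO) = 0.132 atm

P(CO) = 0.132 atm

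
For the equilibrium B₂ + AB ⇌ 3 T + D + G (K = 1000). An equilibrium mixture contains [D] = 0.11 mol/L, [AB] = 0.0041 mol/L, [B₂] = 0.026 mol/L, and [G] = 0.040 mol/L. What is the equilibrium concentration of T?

[T] = 2.9 mol/L

At equilibrium, K = [T]³·[D]·[G] / ([B₂]·[AB]) = 1000.
([T])³·(0.11)·(0.040) / ((0.026)·(0.0041)) = 1000
[T]³ = 24.2 ⇒ [T] = 2.9 mol/L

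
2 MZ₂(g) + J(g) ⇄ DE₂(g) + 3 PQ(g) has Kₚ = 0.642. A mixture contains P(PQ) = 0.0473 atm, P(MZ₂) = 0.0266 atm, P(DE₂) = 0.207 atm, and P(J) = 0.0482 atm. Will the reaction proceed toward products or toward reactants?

no net change (already at equilibrium)

Qₚ = P(DE₂)·P(PQ)³ / (P(MZ₂)²·P(J)) = (0.207)·(0.0473)³ / ((0.0266)²·(0.0482)) = 0.642
Qₚ = 0.642 = Kₚ, so the system is already at equilibrium.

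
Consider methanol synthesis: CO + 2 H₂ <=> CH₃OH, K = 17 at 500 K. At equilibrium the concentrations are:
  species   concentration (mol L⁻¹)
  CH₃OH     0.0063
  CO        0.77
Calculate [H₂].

[H₂] = 0.022 mol L⁻¹

At equilibrium, K = [CH₃OH] / ([CO]·[H₂]²) = 17.
(0.0063) / ((0.77)·([H₂])²) = 17
[H₂]² = 4.81×10⁻⁴ ⇒ [H₂] = 0.022 mol L⁻¹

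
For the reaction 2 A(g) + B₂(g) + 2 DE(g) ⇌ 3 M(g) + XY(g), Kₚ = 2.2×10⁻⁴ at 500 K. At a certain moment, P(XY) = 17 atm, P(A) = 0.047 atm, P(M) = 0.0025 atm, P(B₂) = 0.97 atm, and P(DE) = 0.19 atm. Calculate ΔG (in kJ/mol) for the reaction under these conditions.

ΔG = 11.4 kJ/mol

Qₚ = P(M)³·P(XY) / (P(A)²·P(B₂)·P(DE)²) = (0.0025)³·(17) / ((0.047)²·(0.97)·(0.19)²) = 0.00343
ΔG = RT ln(Qₚ/Kₚ) = (8.314 J mol⁻¹ K⁻¹)(500 K) × ln(0.00343/2.2×10⁻⁴)
   = (4.157 kJ/mol)(2.747) = 11.4 kJ/mol
ΔG > 0, so the forward reaction is non-spontaneous (proceeds in reverse).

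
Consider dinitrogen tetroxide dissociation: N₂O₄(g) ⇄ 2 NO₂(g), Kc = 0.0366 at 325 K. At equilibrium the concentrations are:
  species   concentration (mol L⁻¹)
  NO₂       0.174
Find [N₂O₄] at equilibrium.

[N₂O₄] = 0.827 mol L⁻¹

At equilibrium, Kc = [NO₂]² / [N₂O₄] = 0.0366.
(0.174)² / ([N₂O₄]) = 0.0366
[N₂O₄] = 0.827 mol L⁻¹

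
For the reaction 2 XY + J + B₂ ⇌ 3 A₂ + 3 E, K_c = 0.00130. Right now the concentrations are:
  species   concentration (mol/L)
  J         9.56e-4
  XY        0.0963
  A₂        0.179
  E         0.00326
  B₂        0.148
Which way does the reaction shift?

Q_c = [A₂]³·[E]³ / ([XY]²·[J]·[B₂]) = (0.179)³·(0.00326)³ / ((0.0963)²·(9.56e-4)·(0.148)) = 1.51e-4
Q_c = 1.51e-4 < K_c = 0.00130, so the forward reaction proceeds.

to the right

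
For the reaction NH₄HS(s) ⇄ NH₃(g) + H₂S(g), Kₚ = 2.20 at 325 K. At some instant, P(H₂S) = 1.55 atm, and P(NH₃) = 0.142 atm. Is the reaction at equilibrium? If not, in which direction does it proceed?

(NH₄HS is a pure solid — omitted from Qₚ.)
Qₚ = P(NH₃)·P(H₂S) = (0.142)·(1.55) = 0.220
Qₚ = 0.220 < Kₚ = 2.20, so the forward reaction proceeds.

forward (toward products)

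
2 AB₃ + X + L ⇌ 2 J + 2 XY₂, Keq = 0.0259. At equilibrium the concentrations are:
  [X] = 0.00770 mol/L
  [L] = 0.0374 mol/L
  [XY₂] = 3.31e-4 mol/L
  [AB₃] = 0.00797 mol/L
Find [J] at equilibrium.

At equilibrium, Keq = [J]²·[XY₂]² / ([AB₃]²·[X]·[L]) = 0.0259.
([J])²·(3.31e-4)² / ((0.00797)²·(0.00770)·(0.0374)) = 0.0259
[J]² = 0.00432 ⇒ [J] = 0.0658 mol/L

[J] = 0.0658 mol/L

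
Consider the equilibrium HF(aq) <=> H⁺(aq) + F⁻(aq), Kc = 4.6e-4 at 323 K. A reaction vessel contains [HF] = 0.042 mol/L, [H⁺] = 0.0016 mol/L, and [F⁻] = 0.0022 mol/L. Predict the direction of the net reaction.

Qc = [H⁺]·[F⁻] / [HF] = (0.0016)·(0.0022) / (0.042) = 8.4e-5
Qc = 8.4e-5 < Kc = 4.6e-4, so the forward reaction proceeds.

to the right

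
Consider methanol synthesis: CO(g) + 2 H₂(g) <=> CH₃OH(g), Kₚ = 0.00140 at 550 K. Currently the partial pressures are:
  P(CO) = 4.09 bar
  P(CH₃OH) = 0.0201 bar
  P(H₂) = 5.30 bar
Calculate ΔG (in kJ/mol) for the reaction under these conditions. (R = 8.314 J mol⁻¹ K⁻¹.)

ΔG = -9.51 kJ/mol

Qₚ = P(CH₃OH) / (P(CO)·P(H₂)²) = (0.0201) / ((4.09)·(5.30)²) = 1.75×10⁻⁴
ΔG = RT ln(Qₚ/Kₚ) = (8.314 J mol⁻¹ K⁻¹)(550 K) × ln(1.75×10⁻⁴/0.00140)
   = (4.573 kJ/mol)(-2.079) = -9.51 kJ/mol
ΔG < 0, so the forward reaction is spontaneous (proceeds forward).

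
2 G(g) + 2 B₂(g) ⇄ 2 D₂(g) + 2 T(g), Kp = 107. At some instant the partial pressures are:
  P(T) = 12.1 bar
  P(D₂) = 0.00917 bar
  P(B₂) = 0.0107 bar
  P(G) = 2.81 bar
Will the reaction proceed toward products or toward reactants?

in the forward direction

Qp = P(D₂)²·P(T)² / (P(G)²·P(B₂)²) = (0.00917)²·(12.1)² / ((2.81)²·(0.0107)²) = 13.6
Qp = 13.6 < Kp = 107, so the forward reaction proceeds.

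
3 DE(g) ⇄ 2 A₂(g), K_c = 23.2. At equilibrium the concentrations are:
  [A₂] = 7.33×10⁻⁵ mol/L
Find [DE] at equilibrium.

[DE] = 6.14×10⁻⁴ mol/L

At equilibrium, K_c = [A₂]² / [DE]³ = 23.2.
(7.33×10⁻⁵)² / ([DE])³ = 23.2
[DE]³ = 2.32×10⁻¹⁰ ⇒ [DE] = 6.14×10⁻⁴ mol/L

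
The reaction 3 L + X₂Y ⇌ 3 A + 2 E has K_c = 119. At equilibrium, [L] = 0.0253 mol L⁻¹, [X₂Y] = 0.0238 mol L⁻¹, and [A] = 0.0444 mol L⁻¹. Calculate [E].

[E] = 0.724 mol L⁻¹

At equilibrium, K_c = [A]³·[E]² / ([L]³·[X₂Y]) = 119.
(0.0444)³·([E])² / ((0.0253)³·(0.0238)) = 119
[E]² = 0.524 ⇒ [E] = 0.724 mol L⁻¹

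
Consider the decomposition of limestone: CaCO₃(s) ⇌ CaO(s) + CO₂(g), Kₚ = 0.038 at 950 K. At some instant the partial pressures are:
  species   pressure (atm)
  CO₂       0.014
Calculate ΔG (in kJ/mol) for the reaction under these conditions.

(CaCO₃, CaO are pure solids — omitted from Qₚ.)
Qₚ = P(CO₂) = 0.0140
ΔG = RT ln(Qₚ/Kₚ) = (8.314 J mol⁻¹ K⁻¹)(950 K) × ln(0.0140/0.038)
   = (7.898 kJ/mol)(-0.9985) = -7.89 kJ/mol
ΔG < 0, so the forward reaction is spontaneous (proceeds forward).

ΔG = -7.89 kJ/mol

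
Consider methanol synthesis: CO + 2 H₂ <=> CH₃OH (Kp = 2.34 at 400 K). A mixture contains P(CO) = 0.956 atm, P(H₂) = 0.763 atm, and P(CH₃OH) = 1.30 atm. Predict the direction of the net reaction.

Qp = P(CH₃OH) / (P(CO)·P(H₂)²) = (1.30) / ((0.956)·(0.763)²) = 2.34
Qp = 2.34 = Kp, so the system is already at equilibrium.

at equilibrium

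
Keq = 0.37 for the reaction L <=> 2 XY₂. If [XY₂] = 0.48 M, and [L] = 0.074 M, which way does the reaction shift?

in the reverse direction

Q = [XY₂]² / [L] = (0.48)² / (0.074) = 3.1
Q = 3.1 > Keq = 0.37, so the reverse reaction proceeds.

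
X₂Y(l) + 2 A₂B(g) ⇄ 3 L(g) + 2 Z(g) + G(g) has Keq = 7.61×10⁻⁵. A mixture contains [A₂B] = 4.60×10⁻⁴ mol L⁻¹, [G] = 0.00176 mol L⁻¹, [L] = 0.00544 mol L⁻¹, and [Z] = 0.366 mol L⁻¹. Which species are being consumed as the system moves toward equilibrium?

(X₂Y is a pure liquid — omitted from Q.)
Q = [L]³·[Z]²·[G] / [A₂B]² = (0.00544)³·(0.366)²·(0.00176) / (4.60×10⁻⁴)² = 1.79×10⁻⁴
Q = 1.79×10⁻⁴ > Keq = 7.61×10⁻⁵: net reverse reaction.

L, Z, G (products)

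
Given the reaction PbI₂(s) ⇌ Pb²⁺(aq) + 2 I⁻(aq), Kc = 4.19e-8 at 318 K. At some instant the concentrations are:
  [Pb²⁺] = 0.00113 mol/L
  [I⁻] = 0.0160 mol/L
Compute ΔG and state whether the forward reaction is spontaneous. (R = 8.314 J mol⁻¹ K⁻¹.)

(PbI₂ is a pure solid — omitted from Qc.)
Qc = [Pb²⁺]·[I⁻]² = (0.00113)·(0.0160)² = 2.89e-7
ΔG = RT ln(Qc/Kc) = (8.314 J mol⁻¹ K⁻¹)(318 K) × ln(2.89e-7/4.19e-8)
   = (2.644 kJ/mol)(1.931) = 5.11 kJ/mol
ΔG > 0, so the forward reaction is non-spontaneous (proceeds in reverse).

ΔG = 5.11 kJ/mol; the forward reaction is non-spontaneous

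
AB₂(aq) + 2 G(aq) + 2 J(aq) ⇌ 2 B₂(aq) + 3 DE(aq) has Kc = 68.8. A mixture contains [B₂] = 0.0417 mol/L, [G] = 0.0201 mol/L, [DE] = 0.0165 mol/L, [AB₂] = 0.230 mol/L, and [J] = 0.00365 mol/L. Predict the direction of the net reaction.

to the right

Qc = [B₂]²·[DE]³ / ([AB₂]·[G]²·[J]²) = (0.0417)²·(0.0165)³ / ((0.230)·(0.0201)²·(0.00365)²) = 6.31
Qc = 6.31 < Kc = 68.8, so the forward reaction proceeds.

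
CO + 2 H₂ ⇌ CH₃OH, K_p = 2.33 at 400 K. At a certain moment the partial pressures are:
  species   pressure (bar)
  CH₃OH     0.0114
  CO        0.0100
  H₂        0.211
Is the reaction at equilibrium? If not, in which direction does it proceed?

toward reactants

Q_p = P(CH₃OH) / (P(CO)·P(H₂)²) = (0.0114) / ((0.0100)·(0.211)²) = 25.6
Q_p = 25.6 > K_p = 2.33, so the reverse reaction proceeds.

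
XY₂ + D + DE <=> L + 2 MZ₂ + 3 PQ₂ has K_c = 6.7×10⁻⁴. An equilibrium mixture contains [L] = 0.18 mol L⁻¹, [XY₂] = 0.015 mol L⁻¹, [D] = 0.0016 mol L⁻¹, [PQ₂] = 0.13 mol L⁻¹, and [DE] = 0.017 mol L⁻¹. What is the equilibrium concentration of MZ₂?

At equilibrium, K_c = [L]·[MZ₂]²·[PQ₂]³ / ([XY₂]·[D]·[DE]) = 6.7×10⁻⁴.
(0.18)·([MZ₂])²·(0.13)³ / ((0.015)·(0.0016)·(0.017)) = 6.7×10⁻⁴
[MZ₂]² = 6.91×10⁻⁷ ⇒ [MZ₂] = 8.3×10⁻⁴ mol L⁻¹

[MZ₂] = 8.3×10⁻⁴ mol L⁻¹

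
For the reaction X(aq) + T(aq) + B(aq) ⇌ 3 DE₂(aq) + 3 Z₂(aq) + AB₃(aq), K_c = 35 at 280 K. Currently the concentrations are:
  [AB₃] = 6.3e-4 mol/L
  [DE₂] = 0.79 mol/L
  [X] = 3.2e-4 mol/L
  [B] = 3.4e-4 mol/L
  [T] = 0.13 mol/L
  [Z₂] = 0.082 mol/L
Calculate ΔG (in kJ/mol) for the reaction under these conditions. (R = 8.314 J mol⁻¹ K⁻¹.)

ΔG = -2.47 kJ/mol

Q_c = [DE₂]³·[Z₂]³·[AB₃] / ([X]·[T]·[B]) = (0.79)³·(0.082)³·(6.3e-4) / ((3.2e-4)·(0.13)·(3.4e-4)) = 12.1
ΔG = RT ln(Q_c/K_c) = (8.314 J mol⁻¹ K⁻¹)(280 K) × ln(12.1/35)
   = (2.328 kJ/mol)(-1.062) = -2.47 kJ/mol
ΔG < 0, so the forward reaction is spontaneous (proceeds forward).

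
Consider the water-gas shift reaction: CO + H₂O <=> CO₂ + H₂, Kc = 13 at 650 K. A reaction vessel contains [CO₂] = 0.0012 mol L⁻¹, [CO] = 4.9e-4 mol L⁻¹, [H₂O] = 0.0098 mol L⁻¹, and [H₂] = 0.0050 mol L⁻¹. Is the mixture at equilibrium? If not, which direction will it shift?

Qc = [CO₂]·[H₂] / ([CO]·[H₂O]) = (0.0012)·(0.0050) / ((4.9e-4)·(0.0098)) = 1.2
Qc = 1.2 < Kc = 13: net forward reaction.

no; Q < K, reaction proceeds forward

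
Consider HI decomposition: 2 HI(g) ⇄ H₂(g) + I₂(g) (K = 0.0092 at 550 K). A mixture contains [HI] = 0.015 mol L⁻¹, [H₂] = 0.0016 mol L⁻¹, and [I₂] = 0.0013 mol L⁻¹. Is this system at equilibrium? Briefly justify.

yes, at equilibrium

Q = [H₂]·[I₂] / [HI]² = (0.0016)·(0.0013) / (0.015)² = 0.0092
Q = 0.0092 = K; the system is at equilibrium.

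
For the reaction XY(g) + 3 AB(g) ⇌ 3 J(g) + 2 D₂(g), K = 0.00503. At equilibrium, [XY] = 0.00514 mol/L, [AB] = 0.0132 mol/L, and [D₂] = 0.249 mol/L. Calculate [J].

At equilibrium, K = [J]³·[D₂]² / ([XY]·[AB]³) = 0.00503.
([J])³·(0.249)² / ((0.00514)·(0.0132)³) = 0.00503
[J]³ = 9.59e-10 ⇒ [J] = 9.86e-4 mol/L

[J] = 9.86e-4 mol/L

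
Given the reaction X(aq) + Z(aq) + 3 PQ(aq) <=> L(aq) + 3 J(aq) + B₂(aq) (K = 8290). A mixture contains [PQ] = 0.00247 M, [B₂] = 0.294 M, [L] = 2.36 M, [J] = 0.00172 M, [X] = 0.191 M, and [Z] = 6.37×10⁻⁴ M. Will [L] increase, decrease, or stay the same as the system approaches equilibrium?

increase

Q = [L]·[J]³·[B₂] / ([X]·[Z]·[PQ]³) = (2.36)·(0.00172)³·(0.294) / ((0.191)·(6.37×10⁻⁴)·(0.00247)³) = 1930
Q = 1930 < K = 8290: net forward reaction.
L is a product, so it increases.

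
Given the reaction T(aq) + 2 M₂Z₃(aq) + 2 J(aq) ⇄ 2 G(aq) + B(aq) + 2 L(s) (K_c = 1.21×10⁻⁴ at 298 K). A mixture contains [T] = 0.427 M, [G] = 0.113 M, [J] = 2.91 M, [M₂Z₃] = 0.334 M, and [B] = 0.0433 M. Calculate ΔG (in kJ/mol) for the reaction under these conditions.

(L is a pure solid — omitted from Q_c.)
Q_c = [G]²·[B] / ([T]·[M₂Z₃]²·[J]²) = (0.113)²·(0.0433) / ((0.427)·(0.334)²·(2.91)²) = 0.00137
ΔG = RT ln(Q_c/K_c) = (8.314 J mol⁻¹ K⁻¹)(298 K) × ln(0.00137/1.21×10⁻⁴)
   = (2.478 kJ/mol)(2.427) = 6.01 kJ/mol
ΔG > 0, so the forward reaction is non-spontaneous (proceeds in reverse).

ΔG = 6.01 kJ/mol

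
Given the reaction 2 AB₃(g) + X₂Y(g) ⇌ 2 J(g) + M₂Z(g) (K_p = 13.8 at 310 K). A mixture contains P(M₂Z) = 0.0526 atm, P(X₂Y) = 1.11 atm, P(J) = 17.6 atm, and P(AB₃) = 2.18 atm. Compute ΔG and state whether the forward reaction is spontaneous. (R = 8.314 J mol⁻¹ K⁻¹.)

Q_p = P(J)²·P(M₂Z) / (P(AB₃)²·P(X₂Y)) = (17.6)²·(0.0526) / ((2.18)²·(1.11)) = 3.09
ΔG = RT ln(Q_p/K_p) = (8.314 J mol⁻¹ K⁻¹)(310 K) × ln(3.09/13.8)
   = (2.577 kJ/mol)(-1.496) = -3.86 kJ/mol
ΔG < 0, so the forward reaction is spontaneous (proceeds forward).

ΔG = -3.86 kJ/mol; the forward reaction is spontaneous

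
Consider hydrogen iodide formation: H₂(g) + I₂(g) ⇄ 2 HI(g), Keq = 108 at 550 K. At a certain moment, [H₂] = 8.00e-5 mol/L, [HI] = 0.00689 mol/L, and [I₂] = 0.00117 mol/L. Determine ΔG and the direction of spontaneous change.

ΔG = 7.07 kJ/mol; the forward reaction is non-spontaneous

Q = [HI]² / ([H₂]·[I₂]) = (0.00689)² / ((8.00e-5)·(0.00117)) = 507
ΔG = RT ln(Q/Keq) = (8.314 J mol⁻¹ K⁻¹)(550 K) × ln(507/108)
   = (4.573 kJ/mol)(1.546) = 7.07 kJ/mol
ΔG > 0, so the forward reaction is non-spontaneous (proceeds in reverse).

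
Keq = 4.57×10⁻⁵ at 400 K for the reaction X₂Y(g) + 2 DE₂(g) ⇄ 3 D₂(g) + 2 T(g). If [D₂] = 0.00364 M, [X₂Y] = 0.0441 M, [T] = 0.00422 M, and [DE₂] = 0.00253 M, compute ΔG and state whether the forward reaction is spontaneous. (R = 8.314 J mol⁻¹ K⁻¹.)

ΔG = -9.01 kJ/mol; the forward reaction is spontaneous

Q = [D₂]³·[T]² / ([X₂Y]·[DE₂]²) = (0.00364)³·(0.00422)² / ((0.0441)·(0.00253)²) = 3.04×10⁻⁶
ΔG = RT ln(Q/Keq) = (8.314 J mol⁻¹ K⁻¹)(400 K) × ln(3.04×10⁻⁶/4.57×10⁻⁵)
   = (3.326 kJ/mol)(-2.710) = -9.01 kJ/mol
ΔG < 0, so the forward reaction is spontaneous (proceeds forward).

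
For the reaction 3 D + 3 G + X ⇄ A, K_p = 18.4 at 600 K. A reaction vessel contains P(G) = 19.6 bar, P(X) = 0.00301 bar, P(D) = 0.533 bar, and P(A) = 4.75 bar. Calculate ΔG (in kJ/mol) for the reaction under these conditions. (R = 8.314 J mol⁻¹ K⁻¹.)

Q_p = P(A) / (P(D)³·P(G)³·P(X)) = (4.75) / ((0.533)³·(19.6)³·(0.00301)) = 1.38
ΔG = RT ln(Q_p/K_p) = (8.314 J mol⁻¹ K⁻¹)(600 K) × ln(1.38/18.4)
   = (4.988 kJ/mol)(-2.590) = -12.9 kJ/mol
ΔG < 0, so the forward reaction is spontaneous (proceeds forward).

ΔG = -12.9 kJ/mol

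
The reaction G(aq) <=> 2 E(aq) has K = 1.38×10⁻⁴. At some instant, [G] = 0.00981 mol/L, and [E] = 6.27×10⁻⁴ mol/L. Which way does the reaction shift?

to the right

Q = [E]² / [G] = (6.27×10⁻⁴)² / (0.00981) = 4.01×10⁻⁵
Q = 4.01×10⁻⁵ < K = 1.38×10⁻⁴, so the forward reaction proceeds.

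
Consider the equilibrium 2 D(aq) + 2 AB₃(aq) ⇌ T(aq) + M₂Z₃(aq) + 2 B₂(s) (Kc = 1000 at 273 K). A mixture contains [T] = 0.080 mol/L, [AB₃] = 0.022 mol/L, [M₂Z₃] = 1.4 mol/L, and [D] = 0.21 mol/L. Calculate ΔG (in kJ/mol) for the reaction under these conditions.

ΔG = 3.76 kJ/mol

(B₂ is a pure solid — omitted from Qc.)
Qc = [T]·[M₂Z₃] / ([D]²·[AB₃]²) = (0.080)·(1.4) / ((0.21)²·(0.022)²) = 5250
ΔG = RT ln(Qc/Kc) = (8.314 J mol⁻¹ K⁻¹)(273 K) × ln(5250/1000)
   = (2.270 kJ/mol)(1.658) = 3.76 kJ/mol
ΔG > 0, so the forward reaction is non-spontaneous (proceeds in reverse).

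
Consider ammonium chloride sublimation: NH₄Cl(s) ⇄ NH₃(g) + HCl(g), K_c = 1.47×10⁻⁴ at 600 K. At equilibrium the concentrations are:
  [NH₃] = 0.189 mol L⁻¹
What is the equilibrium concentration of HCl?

[HCl] = 7.78×10⁻⁴ mol L⁻¹

(NH₄Cl is a pure solid — omitted from K_c.)
At equilibrium, K_c = [NH₃]·[HCl] = 1.47×10⁻⁴.
(0.189)·([HCl]) = 1.47×10⁻⁴
[HCl] = 7.78×10⁻⁴ mol L⁻¹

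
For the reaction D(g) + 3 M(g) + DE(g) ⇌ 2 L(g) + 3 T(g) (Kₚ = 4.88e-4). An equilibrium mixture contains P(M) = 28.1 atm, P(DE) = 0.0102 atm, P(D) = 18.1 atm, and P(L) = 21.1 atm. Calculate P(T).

P(T) = 0.165 atm

At equilibrium, Kₚ = P(L)²·P(T)³ / (P(D)·P(M)³·P(DE)) = 4.88e-4.
(21.1)²·(P(T))³ / ((18.1)·(28.1)³·(0.0102)) = 4.88e-4
P(T)³ = 0.00449 ⇒ P(T) = 0.165 atm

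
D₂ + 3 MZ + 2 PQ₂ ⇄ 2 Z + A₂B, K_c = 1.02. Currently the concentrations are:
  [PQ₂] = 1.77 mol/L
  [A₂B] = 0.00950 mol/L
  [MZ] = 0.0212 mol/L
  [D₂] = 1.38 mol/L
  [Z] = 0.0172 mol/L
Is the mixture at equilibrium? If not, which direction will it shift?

no; Q < K, reaction proceeds forward

Q_c = [Z]²·[A₂B] / ([D₂]·[MZ]³·[PQ₂]²) = (0.0172)²·(0.00950) / ((1.38)·(0.0212)³·(1.77)²) = 0.0682
Q_c = 0.0682 < K_c = 1.02: net forward reaction.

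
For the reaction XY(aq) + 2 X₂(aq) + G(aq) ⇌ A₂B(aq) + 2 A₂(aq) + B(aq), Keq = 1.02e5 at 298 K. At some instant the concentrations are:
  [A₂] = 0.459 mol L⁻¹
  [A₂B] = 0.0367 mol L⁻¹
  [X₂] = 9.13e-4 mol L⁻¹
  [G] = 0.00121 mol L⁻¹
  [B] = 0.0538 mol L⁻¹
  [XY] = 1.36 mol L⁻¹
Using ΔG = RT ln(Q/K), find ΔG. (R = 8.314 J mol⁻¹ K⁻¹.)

Q = [A₂B]·[A₂]²·[B] / ([XY]·[X₂]²·[G]) = (0.0367)·(0.459)²·(0.0538) / ((1.36)·(9.13e-4)²·(0.00121)) = 3.03e5
ΔG = RT ln(Q/Keq) = (8.314 J mol⁻¹ K⁻¹)(298 K) × ln(3.03e5/1.02e5)
   = (2.478 kJ/mol)(1.089) = 2.70 kJ/mol
ΔG > 0, so the forward reaction is non-spontaneous (proceeds in reverse).

ΔG = 2.70 kJ/mol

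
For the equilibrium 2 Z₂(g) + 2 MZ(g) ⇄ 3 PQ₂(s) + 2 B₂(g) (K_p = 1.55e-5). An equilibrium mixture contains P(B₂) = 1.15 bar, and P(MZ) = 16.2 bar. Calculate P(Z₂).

P(Z₂) = 18.0 bar

(PQ₂ is a pure solid — omitted from K_p.)
At equilibrium, K_p = P(B₂)² / (P(Z₂)²·P(MZ)²) = 1.55e-5.
(1.15)² / ((P(Z₂))²·(16.2)²) = 1.55e-5
P(Z₂)² = 325 ⇒ P(Z₂) = 18.0 bar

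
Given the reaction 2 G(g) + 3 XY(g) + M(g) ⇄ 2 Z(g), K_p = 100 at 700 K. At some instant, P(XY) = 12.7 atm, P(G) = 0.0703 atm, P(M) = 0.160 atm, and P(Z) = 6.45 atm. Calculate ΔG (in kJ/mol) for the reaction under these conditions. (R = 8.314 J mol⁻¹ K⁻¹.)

Q_p = P(Z)² / (P(G)²·P(XY)³·P(M)) = (6.45)² / ((0.0703)²·(12.7)³·(0.160)) = 25.7
ΔG = RT ln(Q_p/K_p) = (8.314 J mol⁻¹ K⁻¹)(700 K) × ln(25.7/100)
   = (5.820 kJ/mol)(-1.359) = -7.91 kJ/mol
ΔG < 0, so the forward reaction is spontaneous (proceeds forward).

ΔG = -7.91 kJ/mol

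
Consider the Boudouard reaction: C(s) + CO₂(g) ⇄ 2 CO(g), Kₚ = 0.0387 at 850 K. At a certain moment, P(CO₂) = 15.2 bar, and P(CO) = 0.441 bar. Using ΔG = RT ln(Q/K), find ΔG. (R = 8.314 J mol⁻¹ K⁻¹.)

ΔG = -7.82 kJ/mol

(C is a pure solid — omitted from Qₚ.)
Qₚ = P(CO)² / P(CO₂) = (0.441)² / (15.2) = 0.0128
ΔG = RT ln(Qₚ/Kₚ) = (8.314 J mol⁻¹ K⁻¹)(850 K) × ln(0.0128/0.0387)
   = (7.067 kJ/mol)(-1.106) = -7.82 kJ/mol
ΔG < 0, so the forward reaction is spontaneous (proceeds forward).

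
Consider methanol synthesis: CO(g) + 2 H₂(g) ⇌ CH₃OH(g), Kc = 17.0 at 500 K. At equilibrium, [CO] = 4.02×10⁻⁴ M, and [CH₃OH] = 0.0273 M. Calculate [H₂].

[H₂] = 2.00 M

At equilibrium, Kc = [CH₃OH] / ([CO]·[H₂]²) = 17.0.
(0.0273) / ((4.02×10⁻⁴)·([H₂])²) = 17.0
[H₂]² = 3.99 ⇒ [H₂] = 2.00 M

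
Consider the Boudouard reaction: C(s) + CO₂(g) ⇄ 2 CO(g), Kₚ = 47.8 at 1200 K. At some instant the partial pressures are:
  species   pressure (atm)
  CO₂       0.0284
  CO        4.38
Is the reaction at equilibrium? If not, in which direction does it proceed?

in the reverse direction

(C is a pure solid — omitted from Qₚ.)
Qₚ = P(CO)² / P(CO₂) = (4.38)² / (0.0284) = 676
Qₚ = 676 > Kₚ = 47.8, so the reverse reaction proceeds.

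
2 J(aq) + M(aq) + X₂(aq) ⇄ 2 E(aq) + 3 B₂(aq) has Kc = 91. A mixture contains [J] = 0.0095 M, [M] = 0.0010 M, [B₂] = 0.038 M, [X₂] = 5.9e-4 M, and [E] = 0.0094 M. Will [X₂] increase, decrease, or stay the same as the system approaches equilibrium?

Qc = [E]²·[B₂]³ / ([J]²·[M]·[X₂]) = (0.0094)²·(0.038)³ / ((0.0095)²·(0.0010)·(5.9e-4)) = 91
Qc = 91 = Kc; the system is at equilibrium.

stay the same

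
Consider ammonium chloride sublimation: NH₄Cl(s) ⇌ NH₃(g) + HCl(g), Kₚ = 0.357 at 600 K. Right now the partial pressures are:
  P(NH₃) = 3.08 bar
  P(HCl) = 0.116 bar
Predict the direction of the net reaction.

(NH₄Cl is a pure solid — omitted from Qₚ.)
Qₚ = P(NH₃)·P(HCl) = (3.08)·(0.116) = 0.357
Qₚ = 0.357 = Kₚ, so the system is already at equilibrium.

neither direction; the system is at equilibrium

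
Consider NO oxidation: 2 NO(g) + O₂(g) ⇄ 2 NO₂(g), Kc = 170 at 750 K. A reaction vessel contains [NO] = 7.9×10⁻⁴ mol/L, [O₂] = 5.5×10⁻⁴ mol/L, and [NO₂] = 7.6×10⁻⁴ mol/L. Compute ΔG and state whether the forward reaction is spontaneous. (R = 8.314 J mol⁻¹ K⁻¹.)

Qc = [NO₂]² / ([NO]²·[O₂]) = (7.6×10⁻⁴)² / ((7.9×10⁻⁴)²·(5.5×10⁻⁴)) = 1680
ΔG = RT ln(Qc/Kc) = (8.314 J mol⁻¹ K⁻¹)(750 K) × ln(1680/170)
   = (6.236 kJ/mol)(2.291) = 14.3 kJ/mol
ΔG > 0, so the forward reaction is non-spontaneous (proceeds in reverse).

ΔG = 14.3 kJ/mol; the forward reaction is non-spontaneous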